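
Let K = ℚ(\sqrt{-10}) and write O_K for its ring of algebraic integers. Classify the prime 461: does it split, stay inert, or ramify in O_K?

inert — (461) stays prime in O_K

d = -10 ≡ 2 (mod 4), so O_K = ℤ[√-10] and disc(K) = 4d = -40.
disc(K) = -40 is not divisible by 461; 461 is unramified.
Euler's criterion: (-10)^230 mod 461 = 460. Thus (-10|461) = -1.
d is a non-residue mod p, hence 461 remains inert in O_K.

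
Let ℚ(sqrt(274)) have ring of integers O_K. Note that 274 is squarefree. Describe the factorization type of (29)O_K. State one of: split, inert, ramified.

274 mod 4 = 2, hence disc K = 4·274 = 1096 and O_K = ℤ[√274].
29 ∤ 1096, so 29 is unramified.
(274/29) = 13^14 mod 29 = 1, giving Legendre symbol 1.
d is a quadratic residue mod p, hence 29 splits in O_K.

split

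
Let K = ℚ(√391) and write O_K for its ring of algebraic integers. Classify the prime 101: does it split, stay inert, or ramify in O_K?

101 splits in O_K

d = 391 ≡ 3 (mod 4), so O_K = ℤ[√391] and disc(K) = 4d = 1564.
disc(K) = 1564 is not divisible by 101; 101 is unramified.
Compute (391/101) via Euler: 88^((101-1)/2) mod 101 = 1, so (391/101) = 1.
d is a quadratic residue mod p, hence 101 splits in O_K.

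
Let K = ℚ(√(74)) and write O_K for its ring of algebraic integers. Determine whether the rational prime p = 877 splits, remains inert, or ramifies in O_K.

inert

d = 74 ≡ 2 (mod 4), so O_K = ℤ[√74] and disc(K) = 4d = 296.
877 ∤ 296, so 877 is unramified.
Euler's criterion: 74^438 mod 877 = 876. Thus (74|877) = -1.
Legendre symbol -1 ⇒ 877 is inert.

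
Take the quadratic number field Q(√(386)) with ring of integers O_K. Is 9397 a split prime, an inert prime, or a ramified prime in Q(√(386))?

split

d = 386 ≡ 2 (mod 4), so O_K = ℤ[√386] and disc(K) = 4d = 1544.
9397 ∤ 1544, so 9397 is unramified.
Euler's criterion: 386^4698 mod 9397 = 1. Thus (386|9397) = 1.
Legendre symbol 1 ⇒ 9397 is split.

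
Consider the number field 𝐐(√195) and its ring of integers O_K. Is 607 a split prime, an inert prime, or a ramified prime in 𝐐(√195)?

splits completely

d = 195 ≡ 3 (mod 4), so O_K = ℤ[√195] and disc(K) = 4d = 780.
Since gcd(607, 780) = 1 the prime 607 does not ramify.
Euler's criterion: 195^303 mod 607 = 1. Thus (195|607) = 1.
Legendre symbol 1 ⇒ 607 is split.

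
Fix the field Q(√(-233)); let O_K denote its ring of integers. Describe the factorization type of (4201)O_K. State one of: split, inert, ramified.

4201 splits in O_K

Since -233 ≢ 1 mod 4, the ring of integers is ℤ[√-233] with discriminant 4·(-233) = -932.
Since gcd(4201, -932) = 1 the prime 4201 does not ramify.
Legendre symbol by Euler's criterion: (-233/4201) ≡ (-233)^2100 ≡ 1 (mod 4201), i.e. (-233/4201) = 1.
(-233/4201) = 1, so 4201 splits.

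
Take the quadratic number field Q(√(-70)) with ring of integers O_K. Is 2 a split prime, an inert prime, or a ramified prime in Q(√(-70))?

ramified — (2) = 𝔭²

Since -70 ≢ 1 mod 4, the ring of integers is ℤ[√-70] with discriminant 4·(-70) = -280.
disc(K) = -280 = 2·(-140), so p = 2 is ramified.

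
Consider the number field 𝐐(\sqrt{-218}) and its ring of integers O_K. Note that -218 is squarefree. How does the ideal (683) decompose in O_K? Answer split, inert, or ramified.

splits completely

Since -218 ≢ 1 mod 4, the ring of integers is ℤ[√-218] with discriminant 4·(-218) = -872.
683 ∤ -872, so 683 is unramified.
(-218/683) = 465^341 mod 683 = 1, giving Legendre symbol 1.
d is a quadratic residue mod p, hence 683 splits in O_K.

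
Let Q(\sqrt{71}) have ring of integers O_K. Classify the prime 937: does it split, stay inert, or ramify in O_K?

d = 71 ≡ 3 (mod 4), so O_K = ℤ[√71] and disc(K) = 4d = 284.
Since gcd(937, 284) = 1 the prime 937 does not ramify.
Euler's criterion: 71^468 mod 937 = 936. Thus (71|937) = -1.
Legendre symbol -1 ⇒ 937 is inert.

937 remains inert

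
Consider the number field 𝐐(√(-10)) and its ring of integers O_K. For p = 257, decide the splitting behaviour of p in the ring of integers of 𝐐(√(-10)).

-10 mod 4 = 2, hence disc K = 4·(-10) = -40 and O_K = ℤ[√-10].
Since gcd(257, -40) = 1 the prime 257 does not ramify.
(-10/257) = 247^128 mod 257 = 256, giving Legendre symbol -1.
(-10/257) = -1, so 257 is inert.

257 remains inert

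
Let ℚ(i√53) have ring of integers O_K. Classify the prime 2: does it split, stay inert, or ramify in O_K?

Since -53 ≢ 1 mod 4, the ring of integers is ℤ[√-53] with discriminant 4·(-53) = -212.
Ramification test: 2 | -212. The prime 2 ramifies in K.

ramified — (2) = 𝔭²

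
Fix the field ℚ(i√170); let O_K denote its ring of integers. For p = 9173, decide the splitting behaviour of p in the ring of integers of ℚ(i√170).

9173 remains inert

Since -170 ≢ 1 mod 4, the ring of integers is ℤ[√-170] with discriminant 4·(-170) = -680.
Since gcd(9173, -680) = 1 the prime 9173 does not ramify.
Euler's criterion: (-170)^4586 mod 9173 = 9172. Thus (-170|9173) = -1.
Legendre symbol -1 ⇒ 9173 is inert.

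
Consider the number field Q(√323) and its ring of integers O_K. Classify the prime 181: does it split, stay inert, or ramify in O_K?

splits completely

323 mod 4 = 3, hence disc K = 4·323 = 1292 and O_K = ℤ[√323].
disc(K) = 1292 is not divisible by 181; 181 is unramified.
Euler's criterion: 323^90 mod 181 = 1. Thus (323|181) = 1.
(323/181) = 1, so 181 splits.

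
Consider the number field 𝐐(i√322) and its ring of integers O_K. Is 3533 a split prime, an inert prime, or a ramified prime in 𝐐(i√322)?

d = -322 ≡ 2 (mod 4), so O_K = ℤ[√-322] and disc(K) = 4d = -1288.
Since gcd(3533, -1288) = 1 the prime 3533 does not ramify.
Euler's criterion: (-322)^1766 mod 3533 = 3532. Thus (-322|3533) = -1.
d is a non-residue mod p, hence 3533 remains inert in O_K.

3533 remains inert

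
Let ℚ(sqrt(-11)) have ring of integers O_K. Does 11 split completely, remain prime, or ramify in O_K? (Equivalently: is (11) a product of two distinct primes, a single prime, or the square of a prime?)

-11 mod 4 = 1, hence disc K = -11 and O_K = ℤ[(1+√-11)/2].
Ramification test: 11 | -11. The prime 11 ramifies in K.

11 is ramified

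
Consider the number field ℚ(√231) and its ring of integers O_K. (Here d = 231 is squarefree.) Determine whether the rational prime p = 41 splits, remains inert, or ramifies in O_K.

41 remains inert

231 mod 4 = 3, hence disc K = 4·231 = 924 and O_K = ℤ[√231].
disc(K) = 924 is not divisible by 41; 41 is unramified.
(231/41) = 26^20 mod 41 = 40, giving Legendre symbol -1.
d is a non-residue mod p, hence 41 remains inert in O_K.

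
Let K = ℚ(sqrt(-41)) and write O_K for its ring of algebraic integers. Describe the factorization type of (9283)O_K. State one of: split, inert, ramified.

-41 mod 4 = 3, hence disc K = 4·(-41) = -164 and O_K = ℤ[√-41].
Since gcd(9283, -164) = 1 the prime 9283 does not ramify.
(-41/9283) = 9242^4641 mod 9283 = 1, giving Legendre symbol 1.
(-41/9283) = 1, so 9283 splits.

split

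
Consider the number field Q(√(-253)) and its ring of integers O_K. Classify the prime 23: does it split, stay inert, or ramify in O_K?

-253 mod 4 = 3, hence disc K = 4·(-253) = -1012 and O_K = ℤ[√-253].
23 divides disc(K) = -1012, so 23 ramifies.

ramifies in O_K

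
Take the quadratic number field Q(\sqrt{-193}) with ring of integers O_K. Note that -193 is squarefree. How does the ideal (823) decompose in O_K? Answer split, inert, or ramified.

d = -193 ≡ 3 (mod 4), so O_K = ℤ[√-193] and disc(K) = 4d = -772.
823 ∤ -772, so 823 is unramified.
Euler's criterion: (-193)^411 mod 823 = 1. Thus (-193|823) = 1.
Legendre symbol 1 ⇒ 823 is split.

p splits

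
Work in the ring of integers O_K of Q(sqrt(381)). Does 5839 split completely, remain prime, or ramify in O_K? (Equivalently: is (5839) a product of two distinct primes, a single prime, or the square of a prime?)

Since 381 ≡ 1 mod 4, the ring of integers is ℤ[(1+√381)/2] with discriminant 381.
disc(K) = 381 is not divisible by 5839; 5839 is unramified.
Euler's criterion: 381^2919 mod 5839 = 1. Thus (381|5839) = 1.
(381/5839) = 1, so 5839 splits.

5839 splits in O_K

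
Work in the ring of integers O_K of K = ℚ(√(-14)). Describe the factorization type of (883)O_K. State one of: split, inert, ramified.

Since -14 ≢ 1 mod 4, the ring of integers is ℤ[√-14] with discriminant 4·(-14) = -56.
883 ∤ -56, so 883 is unramified.
(-14/883) = 869^441 mod 883 = 882, giving Legendre symbol -1.
(-14/883) = -1, so 883 is inert.

inert — (883) stays prime in O_K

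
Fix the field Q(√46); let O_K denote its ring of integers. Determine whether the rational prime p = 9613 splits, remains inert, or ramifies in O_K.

d = 46 ≡ 2 (mod 4), so O_K = ℤ[√46] and disc(K) = 4d = 184.
9613 ∤ 184, so 9613 is unramified.
Compute (46/9613) via Euler: 46^((9613-1)/2) mod 9613 = 1, so (46/9613) = 1.
Legendre symbol 1 ⇒ 9613 is split.

9613 splits in O_K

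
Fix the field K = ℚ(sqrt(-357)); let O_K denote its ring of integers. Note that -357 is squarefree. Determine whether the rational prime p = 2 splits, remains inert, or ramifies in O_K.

ramifies in O_K

d = -357 ≡ 3 (mod 4), so O_K = ℤ[√-357] and disc(K) = 4d = -1428.
Ramification test: 2 | -1428. The prime 2 ramifies in K.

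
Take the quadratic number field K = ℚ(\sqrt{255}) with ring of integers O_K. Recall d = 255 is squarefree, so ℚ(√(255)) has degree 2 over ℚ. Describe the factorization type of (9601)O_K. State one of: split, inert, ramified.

Since 255 ≢ 1 mod 4, the ring of integers is ℤ[√255] with discriminant 4·255 = 1020.
9601 ∤ 1020, so 9601 is unramified.
Legendre symbol by Euler's criterion: (255/9601) ≡ 255^4800 ≡ 1 (mod 9601), i.e. (255/9601) = 1.
(255/9601) = 1, so 9601 splits.

splits completely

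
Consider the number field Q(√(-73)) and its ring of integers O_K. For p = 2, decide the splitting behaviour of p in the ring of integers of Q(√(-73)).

d = -73 ≡ 3 (mod 4), so O_K = ℤ[√-73] and disc(K) = 4d = -292.
2 divides disc(K) = -292, so 2 ramifies.

p ramifies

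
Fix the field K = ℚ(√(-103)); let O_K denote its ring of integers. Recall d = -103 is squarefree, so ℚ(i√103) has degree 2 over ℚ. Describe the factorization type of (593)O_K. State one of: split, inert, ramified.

593 remains inert

-103 mod 4 = 1, hence disc K = -103 and O_K = ℤ[(1+√-103)/2].
disc(K) = -103 is not divisible by 593; 593 is unramified.
(-103/593) = 490^296 mod 593 = 592, giving Legendre symbol -1.
d is a non-residue mod p, hence 593 remains inert in O_K.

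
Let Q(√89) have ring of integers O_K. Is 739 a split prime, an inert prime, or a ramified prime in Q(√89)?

d = 89 ≡ 1 (mod 4), so O_K = ℤ[(1+√89)/2] and disc(K) = d = 89.
Since gcd(739, 89) = 1 the prime 739 does not ramify.
(89/739) = 89^369 mod 739 = 738, giving Legendre symbol -1.
(89/739) = -1, so 739 is inert.

739 remains inert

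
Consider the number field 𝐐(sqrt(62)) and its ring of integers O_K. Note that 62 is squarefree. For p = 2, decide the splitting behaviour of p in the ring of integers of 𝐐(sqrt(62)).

2 is ramified

62 mod 4 = 2, hence disc K = 4·62 = 248 and O_K = ℤ[√62].
Ramification test: 2 | 248. The prime 2 ramifies in K.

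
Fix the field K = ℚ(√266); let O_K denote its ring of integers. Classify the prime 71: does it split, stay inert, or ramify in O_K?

266 mod 4 = 2, hence disc K = 4·266 = 1064 and O_K = ℤ[√266].
Since gcd(71, 1064) = 1 the prime 71 does not ramify.
Compute (266/71) via Euler: 53^((71-1)/2) mod 71 = 70, so (266/71) = -1.
d is a non-residue mod p, hence 71 remains inert in O_K.

inert — (71) stays prime in O_K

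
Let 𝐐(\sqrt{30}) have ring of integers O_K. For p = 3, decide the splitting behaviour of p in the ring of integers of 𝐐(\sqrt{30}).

p ramifies

d = 30 ≡ 2 (mod 4), so O_K = ℤ[√30] and disc(K) = 4d = 120.
disc(K) = 120 = 3·40, so p = 3 is ramified.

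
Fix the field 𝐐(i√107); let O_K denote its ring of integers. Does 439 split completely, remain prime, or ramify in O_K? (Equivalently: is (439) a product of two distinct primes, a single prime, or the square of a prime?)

Since -107 ≡ 1 mod 4, the ring of integers is ℤ[(1+√-107)/2] with discriminant -107.
439 ∤ -107, so 439 is unramified.
Euler's criterion: (-107)^219 mod 439 = 1. Thus (-107|439) = 1.
Legendre symbol 1 ⇒ 439 is split.

split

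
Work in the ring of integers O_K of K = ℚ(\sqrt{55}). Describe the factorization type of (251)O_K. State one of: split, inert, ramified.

p is inert

Since 55 ≢ 1 mod 4, the ring of integers is ℤ[√55] with discriminant 4·55 = 220.
251 ∤ 220, so 251 is unramified.
(55/251) = 55^125 mod 251 = 250, giving Legendre symbol -1.
(55/251) = -1, so 251 is inert.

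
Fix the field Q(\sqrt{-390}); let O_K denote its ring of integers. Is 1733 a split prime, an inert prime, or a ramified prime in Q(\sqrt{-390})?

inert

Since -390 ≢ 1 mod 4, the ring of integers is ℤ[√-390] with discriminant 4·(-390) = -1560.
Since gcd(1733, -1560) = 1 the prime 1733 does not ramify.
Euler's criterion: (-390)^866 mod 1733 = 1732. Thus (-390|1733) = -1.
Legendre symbol -1 ⇒ 1733 is inert.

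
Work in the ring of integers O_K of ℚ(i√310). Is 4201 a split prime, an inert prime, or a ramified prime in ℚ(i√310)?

p splits

-310 mod 4 = 2, hence disc K = 4·(-310) = -1240 and O_K = ℤ[√-310].
Since gcd(4201, -1240) = 1 the prime 4201 does not ramify.
Legendre symbol by Euler's criterion: (-310/4201) ≡ (-310)^2100 ≡ 1 (mod 4201), i.e. (-310/4201) = 1.
Legendre symbol 1 ⇒ 4201 is split.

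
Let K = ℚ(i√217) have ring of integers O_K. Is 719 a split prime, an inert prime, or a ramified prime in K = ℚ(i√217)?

719 remains inert

-217 mod 4 = 3, hence disc K = 4·(-217) = -868 and O_K = ℤ[√-217].
Since gcd(719, -868) = 1 the prime 719 does not ramify.
(-217/719) = 502^359 mod 719 = 718, giving Legendre symbol -1.
d is a non-residue mod p, hence 719 remains inert in O_K.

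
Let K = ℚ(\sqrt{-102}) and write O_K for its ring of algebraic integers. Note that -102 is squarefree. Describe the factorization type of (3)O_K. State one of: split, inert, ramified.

ramified

-102 mod 4 = 2, hence disc K = 4·(-102) = -408 and O_K = ℤ[√-102].
Ramification test: 3 | -408. The prime 3 ramifies in K.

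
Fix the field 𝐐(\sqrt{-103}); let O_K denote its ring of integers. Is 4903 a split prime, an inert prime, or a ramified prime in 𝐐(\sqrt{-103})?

Since -103 ≡ 1 mod 4, the ring of integers is ℤ[(1+√-103)/2] with discriminant -103.
Since gcd(4903, -103) = 1 the prime 4903 does not ramify.
Compute (-103/4903) via Euler: 4800^((4903-1)/2) mod 4903 = 4902, so (-103/4903) = -1.
(-103/4903) = -1, so 4903 is inert.

p is inert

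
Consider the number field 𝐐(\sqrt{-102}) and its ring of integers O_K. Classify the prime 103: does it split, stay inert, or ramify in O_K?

Since -102 ≢ 1 mod 4, the ring of integers is ℤ[√-102] with discriminant 4·(-102) = -408.
disc(K) = -408 is not divisible by 103; 103 is unramified.
Euler's criterion: (-102)^51 mod 103 = 1. Thus (-102|103) = 1.
d is a quadratic residue mod p, hence 103 splits in O_K.

103 splits in O_K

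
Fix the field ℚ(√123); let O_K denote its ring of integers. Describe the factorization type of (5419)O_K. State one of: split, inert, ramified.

splits completely

123 mod 4 = 3, hence disc K = 4·123 = 492 and O_K = ℤ[√123].
disc(K) = 492 is not divisible by 5419; 5419 is unramified.
Legendre symbol by Euler's criterion: (123/5419) ≡ 123^2709 ≡ 1 (mod 5419), i.e. (123/5419) = 1.
Legendre symbol 1 ⇒ 5419 is split.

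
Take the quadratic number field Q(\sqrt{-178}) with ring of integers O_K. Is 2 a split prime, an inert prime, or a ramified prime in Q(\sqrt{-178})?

p ramifies

d = -178 ≡ 2 (mod 4), so O_K = ℤ[√-178] and disc(K) = 4d = -712.
Ramification test: 2 | -712. The prime 2 ramifies in K.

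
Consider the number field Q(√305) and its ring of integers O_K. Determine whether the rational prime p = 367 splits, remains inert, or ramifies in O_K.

d = 305 ≡ 1 (mod 4), so O_K = ℤ[(1+√305)/2] and disc(K) = d = 305.
disc(K) = 305 is not divisible by 367; 367 is unramified.
(305/367) = 305^183 mod 367 = 366, giving Legendre symbol -1.
(305/367) = -1, so 367 is inert.

remains prime (inert)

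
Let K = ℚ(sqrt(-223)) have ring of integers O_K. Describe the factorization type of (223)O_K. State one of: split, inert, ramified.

Since -223 ≡ 1 mod 4, the ring of integers is ℤ[(1+√-223)/2] with discriminant -223.
Ramification test: 223 | -223. The prime 223 ramifies in K.

ramified — (223) = 𝔭²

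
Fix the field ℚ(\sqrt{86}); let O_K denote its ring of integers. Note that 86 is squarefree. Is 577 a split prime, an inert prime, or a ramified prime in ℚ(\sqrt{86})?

p is inert

d = 86 ≡ 2 (mod 4), so O_K = ℤ[√86] and disc(K) = 4d = 344.
577 ∤ 344, so 577 is unramified.
Legendre symbol by Euler's criterion: (86/577) ≡ 86^288 ≡ 576 (mod 577), i.e. (86/577) = -1.
d is a non-residue mod p, hence 577 remains inert in O_K.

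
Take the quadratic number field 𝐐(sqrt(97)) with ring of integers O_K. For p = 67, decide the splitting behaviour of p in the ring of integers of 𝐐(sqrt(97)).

d = 97 ≡ 1 (mod 4), so O_K = ℤ[(1+√97)/2] and disc(K) = d = 97.
disc(K) = 97 is not divisible by 67; 67 is unramified.
Compute (97/67) via Euler: 30^((67-1)/2) mod 67 = 66, so (97/67) = -1.
(97/67) = -1, so 67 is inert.

inert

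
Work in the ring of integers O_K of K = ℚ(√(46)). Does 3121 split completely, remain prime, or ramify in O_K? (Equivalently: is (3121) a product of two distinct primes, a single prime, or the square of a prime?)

Since 46 ≢ 1 mod 4, the ring of integers is ℤ[√46] with discriminant 4·46 = 184.
Since gcd(3121, 184) = 1 the prime 3121 does not ramify.
Legendre symbol by Euler's criterion: (46/3121) ≡ 46^1560 ≡ 1 (mod 3121), i.e. (46/3121) = 1.
(46/3121) = 1, so 3121 splits.

split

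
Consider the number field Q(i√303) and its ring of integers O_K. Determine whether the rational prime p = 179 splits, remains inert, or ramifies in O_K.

-303 mod 4 = 1, hence disc K = -303 and O_K = ℤ[(1+√-303)/2].
Since gcd(179, -303) = 1 the prime 179 does not ramify.
Compute (-303/179) via Euler: 55^((179-1)/2) mod 179 = 178, so (-303/179) = -1.
(-303/179) = -1, so 179 is inert.

inert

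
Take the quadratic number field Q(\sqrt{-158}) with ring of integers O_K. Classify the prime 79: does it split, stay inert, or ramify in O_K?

p ramifies

Since -158 ≢ 1 mod 4, the ring of integers is ℤ[√-158] with discriminant 4·(-158) = -632.
Ramification test: 79 | -632. The prime 79 ramifies in K.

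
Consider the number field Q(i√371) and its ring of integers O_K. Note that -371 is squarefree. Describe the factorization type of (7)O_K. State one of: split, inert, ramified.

ramifies in O_K

-371 mod 4 = 1, hence disc K = -371 and O_K = ℤ[(1+√-371)/2].
7 divides disc(K) = -371, so 7 ramifies.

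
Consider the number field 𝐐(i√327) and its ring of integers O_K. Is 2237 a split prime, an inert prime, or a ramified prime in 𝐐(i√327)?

2237 splits in O_K

-327 mod 4 = 1, hence disc K = -327 and O_K = ℤ[(1+√-327)/2].
disc(K) = -327 is not divisible by 2237; 2237 is unramified.
(-327/2237) = 1910^1118 mod 2237 = 1, giving Legendre symbol 1.
Legendre symbol 1 ⇒ 2237 is split.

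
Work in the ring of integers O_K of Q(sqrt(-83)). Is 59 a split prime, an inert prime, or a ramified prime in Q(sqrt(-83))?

split

-83 mod 4 = 1, hence disc K = -83 and O_K = ℤ[(1+√-83)/2].
disc(K) = -83 is not divisible by 59; 59 is unramified.
Euler's criterion: (-83)^29 mod 59 = 1. Thus (-83|59) = 1.
d is a quadratic residue mod p, hence 59 splits in O_K.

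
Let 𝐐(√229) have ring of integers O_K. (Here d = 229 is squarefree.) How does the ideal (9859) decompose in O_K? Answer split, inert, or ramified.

d = 229 ≡ 1 (mod 4), so O_K = ℤ[(1+√229)/2] and disc(K) = d = 229.
disc(K) = 229 is not divisible by 9859; 9859 is unramified.
Legendre symbol by Euler's criterion: (229/9859) ≡ 229^4929 ≡ 1 (mod 9859), i.e. (229/9859) = 1.
(229/9859) = 1, so 9859 splits.

splits completely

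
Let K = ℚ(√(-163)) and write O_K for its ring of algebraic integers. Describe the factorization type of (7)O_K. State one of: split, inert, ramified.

7 remains inert

d = -163 ≡ 1 (mod 4), so O_K = ℤ[(1+√-163)/2] and disc(K) = d = -163.
Since gcd(7, -163) = 1 the prime 7 does not ramify.
Legendre symbol by Euler's criterion: (-163/7) ≡ (-163)^3 ≡ 6 (mod 7), i.e. (-163/7) = -1.
Legendre symbol -1 ⇒ 7 is inert.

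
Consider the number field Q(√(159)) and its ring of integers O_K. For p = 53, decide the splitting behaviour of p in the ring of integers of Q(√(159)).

ramified

159 mod 4 = 3, hence disc K = 4·159 = 636 and O_K = ℤ[√159].
Ramification test: 53 | 636. The prime 53 ramifies in K.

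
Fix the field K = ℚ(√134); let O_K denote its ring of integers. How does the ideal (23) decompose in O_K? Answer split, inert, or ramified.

remains prime (inert)

Since 134 ≢ 1 mod 4, the ring of integers is ℤ[√134] with discriminant 4·134 = 536.
Since gcd(23, 536) = 1 the prime 23 does not ramify.
Euler's criterion: 134^11 mod 23 = 22. Thus (134|23) = -1.
(134/23) = -1, so 23 is inert.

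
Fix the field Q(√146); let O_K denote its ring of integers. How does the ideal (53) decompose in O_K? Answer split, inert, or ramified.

53 splits in O_K

Since 146 ≢ 1 mod 4, the ring of integers is ℤ[√146] with discriminant 4·146 = 584.
Since gcd(53, 584) = 1 the prime 53 does not ramify.
Legendre symbol by Euler's criterion: (146/53) ≡ 146^26 ≡ 1 (mod 53), i.e. (146/53) = 1.
Legendre symbol 1 ⇒ 53 is split.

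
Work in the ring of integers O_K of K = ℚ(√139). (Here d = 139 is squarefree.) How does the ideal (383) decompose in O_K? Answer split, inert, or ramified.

split

139 mod 4 = 3, hence disc K = 4·139 = 556 and O_K = ℤ[√139].
383 ∤ 556, so 383 is unramified.
Legendre symbol by Euler's criterion: (139/383) ≡ 139^191 ≡ 1 (mod 383), i.e. (139/383) = 1.
d is a quadratic residue mod p, hence 383 splits in O_K.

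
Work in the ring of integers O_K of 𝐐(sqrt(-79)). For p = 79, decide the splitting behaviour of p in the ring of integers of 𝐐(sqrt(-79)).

Since -79 ≡ 1 mod 4, the ring of integers is ℤ[(1+√-79)/2] with discriminant -79.
disc(K) = -79 = 79·(-1), so p = 79 is ramified.

ramified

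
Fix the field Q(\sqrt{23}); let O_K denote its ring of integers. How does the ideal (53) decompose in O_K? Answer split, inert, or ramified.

remains prime (inert)

23 mod 4 = 3, hence disc K = 4·23 = 92 and O_K = ℤ[√23].
disc(K) = 92 is not divisible by 53; 53 is unramified.
Euler's criterion: 23^26 mod 53 = 52. Thus (23|53) = -1.
(23/53) = -1, so 53 is inert.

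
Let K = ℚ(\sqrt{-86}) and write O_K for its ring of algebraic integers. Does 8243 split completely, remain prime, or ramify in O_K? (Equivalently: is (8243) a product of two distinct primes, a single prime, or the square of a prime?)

-86 mod 4 = 2, hence disc K = 4·(-86) = -344 and O_K = ℤ[√-86].
Since gcd(8243, -344) = 1 the prime 8243 does not ramify.
Legendre symbol by Euler's criterion: (-86/8243) ≡ (-86)^4121 ≡ 1 (mod 8243), i.e. (-86/8243) = 1.
(-86/8243) = 1, so 8243 splits.

split — (8243) = 𝔭₁𝔭₂ with 𝔭₁ ≠ 𝔭₂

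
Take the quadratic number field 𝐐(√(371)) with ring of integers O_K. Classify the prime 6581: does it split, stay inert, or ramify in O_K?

Since 371 ≢ 1 mod 4, the ring of integers is ℤ[√371] with discriminant 4·371 = 1484.
6581 ∤ 1484, so 6581 is unramified.
Compute (371/6581) via Euler: 371^((6581-1)/2) mod 6581 = 1, so (371/6581) = 1.
Legendre symbol 1 ⇒ 6581 is split.

splits completely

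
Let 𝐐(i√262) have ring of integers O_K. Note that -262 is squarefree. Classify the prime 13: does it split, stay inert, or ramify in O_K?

d = -262 ≡ 2 (mod 4), so O_K = ℤ[√-262] and disc(K) = 4d = -1048.
disc(K) = -1048 is not divisible by 13; 13 is unramified.
Legendre symbol by Euler's criterion: (-262/13) ≡ (-262)^6 ≡ 12 (mod 13), i.e. (-262/13) = -1.
(-262/13) = -1, so 13 is inert.

13 remains inert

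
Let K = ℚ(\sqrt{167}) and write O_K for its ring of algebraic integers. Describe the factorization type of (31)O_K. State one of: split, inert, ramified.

167 mod 4 = 3, hence disc K = 4·167 = 668 and O_K = ℤ[√167].
31 ∤ 668, so 31 is unramified.
(167/31) = 12^15 mod 31 = 30, giving Legendre symbol -1.
Legendre symbol -1 ⇒ 31 is inert.

p is inert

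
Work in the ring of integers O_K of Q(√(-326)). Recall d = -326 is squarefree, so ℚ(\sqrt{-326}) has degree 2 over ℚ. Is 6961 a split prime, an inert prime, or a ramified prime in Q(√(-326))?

p splits

d = -326 ≡ 2 (mod 4), so O_K = ℤ[√-326] and disc(K) = 4d = -1304.
6961 ∤ -1304, so 6961 is unramified.
Euler's criterion: (-326)^3480 mod 6961 = 1. Thus (-326|6961) = 1.
(-326/6961) = 1, so 6961 splits.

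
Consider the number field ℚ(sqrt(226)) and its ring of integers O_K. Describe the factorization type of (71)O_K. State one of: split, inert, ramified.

Since 226 ≢ 1 mod 4, the ring of integers is ℤ[√226] with discriminant 4·226 = 904.
71 ∤ 904, so 71 is unramified.
(226/71) = 13^35 mod 71 = 70, giving Legendre symbol -1.
Legendre symbol -1 ⇒ 71 is inert.

remains prime (inert)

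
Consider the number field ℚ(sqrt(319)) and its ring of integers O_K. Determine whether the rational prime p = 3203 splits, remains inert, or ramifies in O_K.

splits completely

Since 319 ≢ 1 mod 4, the ring of integers is ℤ[√319] with discriminant 4·319 = 1276.
3203 ∤ 1276, so 3203 is unramified.
Legendre symbol by Euler's criterion: (319/3203) ≡ 319^1601 ≡ 1 (mod 3203), i.e. (319/3203) = 1.
d is a quadratic residue mod p, hence 3203 splits in O_K.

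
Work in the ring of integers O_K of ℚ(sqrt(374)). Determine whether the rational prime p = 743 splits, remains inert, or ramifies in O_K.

374 mod 4 = 2, hence disc K = 4·374 = 1496 and O_K = ℤ[√374].
Since gcd(743, 1496) = 1 the prime 743 does not ramify.
Euler's criterion: 374^371 mod 743 = 742. Thus (374|743) = -1.
d is a non-residue mod p, hence 743 remains inert in O_K.

inert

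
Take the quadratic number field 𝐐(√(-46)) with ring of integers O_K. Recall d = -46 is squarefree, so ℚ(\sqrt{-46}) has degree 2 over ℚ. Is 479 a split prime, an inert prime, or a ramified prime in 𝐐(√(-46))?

inert — (479) stays prime in O_K

Since -46 ≢ 1 mod 4, the ring of integers is ℤ[√-46] with discriminant 4·(-46) = -184.
479 ∤ -184, so 479 is unramified.
Euler's criterion: (-46)^239 mod 479 = 478. Thus (-46|479) = -1.
(-46/479) = -1, so 479 is inert.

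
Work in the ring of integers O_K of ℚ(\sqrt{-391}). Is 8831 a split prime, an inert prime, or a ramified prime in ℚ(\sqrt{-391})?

p is inert

Since -391 ≡ 1 mod 4, the ring of integers is ℤ[(1+√-391)/2] with discriminant -391.
8831 ∤ -391, so 8831 is unramified.
Compute (-391/8831) via Euler: 8440^((8831-1)/2) mod 8831 = 8830, so (-391/8831) = -1.
d is a non-residue mod p, hence 8831 remains inert in O_K.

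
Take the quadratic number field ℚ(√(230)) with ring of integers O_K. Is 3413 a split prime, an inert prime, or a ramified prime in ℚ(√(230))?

split — (3413) = 𝔭₁𝔭₂ with 𝔭₁ ≠ 𝔭₂

d = 230 ≡ 2 (mod 4), so O_K = ℤ[√230] and disc(K) = 4d = 920.
Since gcd(3413, 920) = 1 the prime 3413 does not ramify.
(230/3413) = 230^1706 mod 3413 = 1, giving Legendre symbol 1.
(230/3413) = 1, so 3413 splits.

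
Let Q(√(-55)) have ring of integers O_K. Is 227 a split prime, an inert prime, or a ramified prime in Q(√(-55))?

Since -55 ≡ 1 mod 4, the ring of integers is ℤ[(1+√-55)/2] with discriminant -55.
Since gcd(227, -55) = 1 the prime 227 does not ramify.
Compute (-55/227) via Euler: 172^((227-1)/2) mod 227 = 1, so (-55/227) = 1.
d is a quadratic residue mod p, hence 227 splits in O_K.

split — (227) = 𝔭₁𝔭₂ with 𝔭₁ ≠ 𝔭₂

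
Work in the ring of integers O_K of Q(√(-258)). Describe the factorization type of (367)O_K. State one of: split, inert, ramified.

remains prime (inert)

-258 mod 4 = 2, hence disc K = 4·(-258) = -1032 and O_K = ℤ[√-258].
Since gcd(367, -1032) = 1 the prime 367 does not ramify.
Legendre symbol by Euler's criterion: (-258/367) ≡ (-258)^183 ≡ 366 (mod 367), i.e. (-258/367) = -1.
d is a non-residue mod p, hence 367 remains inert in O_K.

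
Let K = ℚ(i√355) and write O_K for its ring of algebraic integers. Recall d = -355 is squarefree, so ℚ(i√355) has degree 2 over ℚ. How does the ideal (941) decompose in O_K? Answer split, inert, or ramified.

Since -355 ≡ 1 mod 4, the ring of integers is ℤ[(1+√-355)/2] with discriminant -355.
disc(K) = -355 is not divisible by 941; 941 is unramified.
Compute (-355/941) via Euler: 586^((941-1)/2) mod 941 = 1, so (-355/941) = 1.
(-355/941) = 1, so 941 splits.

split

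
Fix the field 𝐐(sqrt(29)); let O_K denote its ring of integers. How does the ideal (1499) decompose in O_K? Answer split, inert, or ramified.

Since 29 ≡ 1 mod 4, the ring of integers is ℤ[(1+√29)/2] with discriminant 29.
disc(K) = 29 is not divisible by 1499; 1499 is unramified.
Euler's criterion: 29^749 mod 1499 = 1. Thus (29|1499) = 1.
d is a quadratic residue mod p, hence 1499 splits in O_K.

p splits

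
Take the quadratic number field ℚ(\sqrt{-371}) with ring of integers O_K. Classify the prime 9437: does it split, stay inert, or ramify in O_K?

-371 mod 4 = 1, hence disc K = -371 and O_K = ℤ[(1+√-371)/2].
disc(K) = -371 is not divisible by 9437; 9437 is unramified.
(-371/9437) = 9066^4718 mod 9437 = 9436, giving Legendre symbol -1.
d is a non-residue mod p, hence 9437 remains inert in O_K.

p is inert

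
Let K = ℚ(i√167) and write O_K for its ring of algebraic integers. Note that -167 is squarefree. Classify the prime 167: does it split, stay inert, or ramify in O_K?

-167 mod 4 = 1, hence disc K = -167 and O_K = ℤ[(1+√-167)/2].
167 divides disc(K) = -167, so 167 ramifies.

ramifies in O_K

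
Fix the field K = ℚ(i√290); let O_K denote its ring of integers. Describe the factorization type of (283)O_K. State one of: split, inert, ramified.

remains prime (inert)

d = -290 ≡ 2 (mod 4), so O_K = ℤ[√-290] and disc(K) = 4d = -1160.
disc(K) = -1160 is not divisible by 283; 283 is unramified.
Legendre symbol by Euler's criterion: (-290/283) ≡ (-290)^141 ≡ 282 (mod 283), i.e. (-290/283) = -1.
Legendre symbol -1 ⇒ 283 is inert.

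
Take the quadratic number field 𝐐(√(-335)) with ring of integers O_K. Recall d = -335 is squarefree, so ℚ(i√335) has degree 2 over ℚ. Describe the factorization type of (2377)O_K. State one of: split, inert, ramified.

d = -335 ≡ 1 (mod 4), so O_K = ℤ[(1+√-335)/2] and disc(K) = d = -335.
disc(K) = -335 is not divisible by 2377; 2377 is unramified.
Legendre symbol by Euler's criterion: (-335/2377) ≡ (-335)^1188 ≡ 1 (mod 2377), i.e. (-335/2377) = 1.
Legendre symbol 1 ⇒ 2377 is split.

p splits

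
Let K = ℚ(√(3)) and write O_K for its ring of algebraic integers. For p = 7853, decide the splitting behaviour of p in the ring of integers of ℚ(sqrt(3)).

3 mod 4 = 3, hence disc K = 4·3 = 12 and O_K = ℤ[√3].
disc(K) = 12 is not divisible by 7853; 7853 is unramified.
Legendre symbol by Euler's criterion: (3/7853) ≡ 3^3926 ≡ 7852 (mod 7853), i.e. (3/7853) = -1.
Legendre symbol -1 ⇒ 7853 is inert.

7853 remains inert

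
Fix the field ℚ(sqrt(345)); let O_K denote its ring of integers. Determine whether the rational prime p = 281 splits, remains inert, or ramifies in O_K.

Since 345 ≡ 1 mod 4, the ring of integers is ℤ[(1+√345)/2] with discriminant 345.
Since gcd(281, 345) = 1 the prime 281 does not ramify.
Legendre symbol by Euler's criterion: (345/281) ≡ 345^140 ≡ 1 (mod 281), i.e. (345/281) = 1.
(345/281) = 1, so 281 splits.

split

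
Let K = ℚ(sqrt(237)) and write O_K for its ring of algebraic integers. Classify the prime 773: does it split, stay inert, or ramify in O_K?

773 remains inert

237 mod 4 = 1, hence disc K = 237 and O_K = ℤ[(1+√237)/2].
disc(K) = 237 is not divisible by 773; 773 is unramified.
(237/773) = 237^386 mod 773 = 772, giving Legendre symbol -1.
d is a non-residue mod p, hence 773 remains inert in O_K.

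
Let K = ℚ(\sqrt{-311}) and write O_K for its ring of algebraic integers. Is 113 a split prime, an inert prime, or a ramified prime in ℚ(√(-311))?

-311 mod 4 = 1, hence disc K = -311 and O_K = ℤ[(1+√-311)/2].
disc(K) = -311 is not divisible by 113; 113 is unramified.
(-311/113) = 28^56 mod 113 = 1, giving Legendre symbol 1.
d is a quadratic residue mod p, hence 113 splits in O_K.

113 splits in O_K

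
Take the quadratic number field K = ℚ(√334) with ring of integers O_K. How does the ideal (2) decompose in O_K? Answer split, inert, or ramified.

Since 334 ≢ 1 mod 4, the ring of integers is ℤ[√334] with discriminant 4·334 = 1336.
Ramification test: 2 | 1336. The prime 2 ramifies in K.

p ramifies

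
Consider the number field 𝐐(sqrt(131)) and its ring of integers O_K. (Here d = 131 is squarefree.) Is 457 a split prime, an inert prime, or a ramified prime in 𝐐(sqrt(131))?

splits completely

131 mod 4 = 3, hence disc K = 4·131 = 524 and O_K = ℤ[√131].
Since gcd(457, 524) = 1 the prime 457 does not ramify.
(131/457) = 131^228 mod 457 = 1, giving Legendre symbol 1.
Legendre symbol 1 ⇒ 457 is split.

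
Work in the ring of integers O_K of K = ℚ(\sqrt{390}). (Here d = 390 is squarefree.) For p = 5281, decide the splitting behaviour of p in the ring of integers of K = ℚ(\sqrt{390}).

d = 390 ≡ 2 (mod 4), so O_K = ℤ[√390] and disc(K) = 4d = 1560.
Since gcd(5281, 1560) = 1 the prime 5281 does not ramify.
Euler's criterion: 390^2640 mod 5281 = 1. Thus (390|5281) = 1.
d is a quadratic residue mod p, hence 5281 splits in O_K.

split — (5281) = 𝔭₁𝔭₂ with 𝔭₁ ≠ 𝔭₂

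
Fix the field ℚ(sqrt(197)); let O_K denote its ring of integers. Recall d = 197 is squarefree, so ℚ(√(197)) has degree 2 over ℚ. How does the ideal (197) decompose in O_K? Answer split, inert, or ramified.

ramified — (197) = 𝔭²

d = 197 ≡ 1 (mod 4), so O_K = ℤ[(1+√197)/2] and disc(K) = d = 197.
disc(K) = 197 = 197·1, so p = 197 is ramified.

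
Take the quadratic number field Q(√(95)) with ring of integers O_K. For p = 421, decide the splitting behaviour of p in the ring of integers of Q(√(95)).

remains prime (inert)

95 mod 4 = 3, hence disc K = 4·95 = 380 and O_K = ℤ[√95].
disc(K) = 380 is not divisible by 421; 421 is unramified.
Euler's criterion: 95^210 mod 421 = 420. Thus (95|421) = -1.
d is a non-residue mod p, hence 421 remains inert in O_K.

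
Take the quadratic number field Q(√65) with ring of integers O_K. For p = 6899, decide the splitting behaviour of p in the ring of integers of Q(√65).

65 mod 4 = 1, hence disc K = 65 and O_K = ℤ[(1+√65)/2].
6899 ∤ 65, so 6899 is unramified.
Euler's criterion: 65^3449 mod 6899 = 1. Thus (65|6899) = 1.
Legendre symbol 1 ⇒ 6899 is split.

p splits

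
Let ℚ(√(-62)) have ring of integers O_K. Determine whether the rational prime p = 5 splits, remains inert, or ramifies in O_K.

-62 mod 4 = 2, hence disc K = 4·(-62) = -248 and O_K = ℤ[√-62].
5 ∤ -248, so 5 is unramified.
Compute (-62/5) via Euler: 3^((5-1)/2) mod 5 = 4, so (-62/5) = -1.
Legendre symbol -1 ⇒ 5 is inert.

p is inert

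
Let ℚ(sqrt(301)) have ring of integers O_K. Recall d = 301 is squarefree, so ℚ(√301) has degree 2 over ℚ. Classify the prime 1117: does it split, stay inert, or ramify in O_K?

d = 301 ≡ 1 (mod 4), so O_K = ℤ[(1+√301)/2] and disc(K) = d = 301.
disc(K) = 301 is not divisible by 1117; 1117 is unramified.
(301/1117) = 301^558 mod 1117 = 1116, giving Legendre symbol -1.
(301/1117) = -1, so 1117 is inert.

remains prime (inert)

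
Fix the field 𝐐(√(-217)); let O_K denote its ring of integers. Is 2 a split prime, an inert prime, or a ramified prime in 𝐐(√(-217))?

-217 mod 4 = 3, hence disc K = 4·(-217) = -868 and O_K = ℤ[√-217].
disc(K) = -868 = 2·(-434), so p = 2 is ramified.

p ramifies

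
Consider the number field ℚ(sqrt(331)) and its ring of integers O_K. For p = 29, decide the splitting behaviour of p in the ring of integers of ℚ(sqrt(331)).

d = 331 ≡ 3 (mod 4), so O_K = ℤ[√331] and disc(K) = 4d = 1324.
Since gcd(29, 1324) = 1 the prime 29 does not ramify.
Legendre symbol by Euler's criterion: (331/29) ≡ 331^14 ≡ 28 (mod 29), i.e. (331/29) = -1.
(331/29) = -1, so 29 is inert.

inert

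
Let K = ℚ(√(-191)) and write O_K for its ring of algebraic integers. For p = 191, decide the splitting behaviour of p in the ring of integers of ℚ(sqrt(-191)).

-191 mod 4 = 1, hence disc K = -191 and O_K = ℤ[(1+√-191)/2].
191 divides disc(K) = -191, so 191 ramifies.

ramified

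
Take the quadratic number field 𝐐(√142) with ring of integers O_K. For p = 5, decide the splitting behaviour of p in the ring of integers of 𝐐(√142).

inert

142 mod 4 = 2, hence disc K = 4·142 = 568 and O_K = ℤ[√142].
disc(K) = 568 is not divisible by 5; 5 is unramified.
Euler's criterion: 142^2 mod 5 = 4. Thus (142|5) = -1.
(142/5) = -1, so 5 is inert.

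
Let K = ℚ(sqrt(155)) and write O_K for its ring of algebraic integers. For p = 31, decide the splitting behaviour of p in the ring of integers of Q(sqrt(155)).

d = 155 ≡ 3 (mod 4), so O_K = ℤ[√155] and disc(K) = 4d = 620.
31 divides disc(K) = 620, so 31 ramifies.

p ramifies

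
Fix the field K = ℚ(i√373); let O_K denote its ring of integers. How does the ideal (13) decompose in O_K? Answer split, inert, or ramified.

Since -373 ≢ 1 mod 4, the ring of integers is ℤ[√-373] with discriminant 4·(-373) = -1492.
Since gcd(13, -1492) = 1 the prime 13 does not ramify.
Legendre symbol by Euler's criterion: (-373/13) ≡ (-373)^6 ≡ 1 (mod 13), i.e. (-373/13) = 1.
(-373/13) = 1, so 13 splits.

split — (13) = 𝔭₁𝔭₂ with 𝔭₁ ≠ 𝔭₂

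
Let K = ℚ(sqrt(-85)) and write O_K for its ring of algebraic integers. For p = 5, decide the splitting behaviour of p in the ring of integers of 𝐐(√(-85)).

Since -85 ≢ 1 mod 4, the ring of integers is ℤ[√-85] with discriminant 4·(-85) = -340.
disc(K) = -340 = 5·(-68), so p = 5 is ramified.

ramified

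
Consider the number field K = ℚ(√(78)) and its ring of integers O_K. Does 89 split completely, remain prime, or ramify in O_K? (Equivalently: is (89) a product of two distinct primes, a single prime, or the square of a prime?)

Since 78 ≢ 1 mod 4, the ring of integers is ℤ[√78] with discriminant 4·78 = 312.
89 ∤ 312, so 89 is unramified.
Legendre symbol by Euler's criterion: (78/89) ≡ 78^44 ≡ 1 (mod 89), i.e. (78/89) = 1.
(78/89) = 1, so 89 splits.

89 splits in O_K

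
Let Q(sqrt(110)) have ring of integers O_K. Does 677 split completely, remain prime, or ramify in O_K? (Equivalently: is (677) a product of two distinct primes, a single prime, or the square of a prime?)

677 remains inert

d = 110 ≡ 2 (mod 4), so O_K = ℤ[√110] and disc(K) = 4d = 440.
disc(K) = 440 is not divisible by 677; 677 is unramified.
Compute (110/677) via Euler: 110^((677-1)/2) mod 677 = 676, so (110/677) = -1.
Legendre symbol -1 ⇒ 677 is inert.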